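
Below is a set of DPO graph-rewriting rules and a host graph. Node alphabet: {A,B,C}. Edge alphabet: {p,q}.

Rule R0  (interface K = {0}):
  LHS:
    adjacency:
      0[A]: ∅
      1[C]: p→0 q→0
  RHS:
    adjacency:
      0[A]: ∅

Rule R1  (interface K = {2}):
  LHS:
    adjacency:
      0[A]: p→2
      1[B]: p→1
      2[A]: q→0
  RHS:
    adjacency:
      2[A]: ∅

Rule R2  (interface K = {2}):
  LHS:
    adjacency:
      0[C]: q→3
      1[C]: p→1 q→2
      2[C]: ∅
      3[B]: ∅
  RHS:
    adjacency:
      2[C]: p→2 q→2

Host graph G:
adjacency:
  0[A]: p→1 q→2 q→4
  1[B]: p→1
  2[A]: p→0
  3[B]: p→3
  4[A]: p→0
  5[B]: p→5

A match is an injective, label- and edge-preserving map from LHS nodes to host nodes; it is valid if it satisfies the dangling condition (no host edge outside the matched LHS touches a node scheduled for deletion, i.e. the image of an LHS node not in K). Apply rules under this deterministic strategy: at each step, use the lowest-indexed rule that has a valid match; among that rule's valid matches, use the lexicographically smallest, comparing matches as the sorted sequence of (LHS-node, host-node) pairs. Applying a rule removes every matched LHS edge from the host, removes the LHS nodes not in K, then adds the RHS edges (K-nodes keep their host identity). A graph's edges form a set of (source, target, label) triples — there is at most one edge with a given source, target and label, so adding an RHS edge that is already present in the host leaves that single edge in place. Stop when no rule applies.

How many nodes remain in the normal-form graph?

Answer: 2

Rewrite trace:
start.  V:6 E:8  edges: 0-p->1 0-q->2 0-q->4 1-p->1 2-p->0 3-p->3 4-p->0 5-p->5
1. fire R1 via {0↦2, 1↦3, 2↦0}  →  V:4 E:5  edges: 0-p->1 0-q->4 1-p->1 4-p->0 5-p->5
2. fire R1 via {0↦4, 1↦5, 2↦0}  →  V:2 E:2  edges: 0-p->1 1-p->1
normal form: no rule applies after step 2
NF nodes: {0:A, 1:B}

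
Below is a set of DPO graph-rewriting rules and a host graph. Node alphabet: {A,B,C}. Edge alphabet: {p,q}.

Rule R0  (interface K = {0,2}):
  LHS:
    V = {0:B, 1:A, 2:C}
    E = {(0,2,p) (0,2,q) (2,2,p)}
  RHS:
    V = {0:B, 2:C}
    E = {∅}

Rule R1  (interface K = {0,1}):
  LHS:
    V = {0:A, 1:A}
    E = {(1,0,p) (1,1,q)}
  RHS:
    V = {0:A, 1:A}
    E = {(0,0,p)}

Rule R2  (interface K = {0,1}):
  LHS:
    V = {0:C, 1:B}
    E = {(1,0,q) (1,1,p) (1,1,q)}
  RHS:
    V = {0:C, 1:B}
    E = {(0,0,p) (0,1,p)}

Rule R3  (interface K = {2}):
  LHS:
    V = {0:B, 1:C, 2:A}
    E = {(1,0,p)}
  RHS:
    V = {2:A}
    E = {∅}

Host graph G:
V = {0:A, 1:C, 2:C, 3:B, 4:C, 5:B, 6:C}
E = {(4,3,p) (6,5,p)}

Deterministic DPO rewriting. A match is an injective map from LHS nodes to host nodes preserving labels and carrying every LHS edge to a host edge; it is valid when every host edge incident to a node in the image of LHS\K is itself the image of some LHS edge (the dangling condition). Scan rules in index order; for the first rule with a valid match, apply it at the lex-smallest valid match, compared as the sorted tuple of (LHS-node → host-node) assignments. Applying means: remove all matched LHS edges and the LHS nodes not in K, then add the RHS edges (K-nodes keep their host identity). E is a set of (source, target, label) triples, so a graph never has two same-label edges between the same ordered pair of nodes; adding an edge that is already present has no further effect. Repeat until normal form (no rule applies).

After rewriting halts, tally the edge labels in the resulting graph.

Answer: (no edges)

Rewrite trace:
[0] host  ⇒  7 nodes, 2 edges  {4-p->3 6-p->5}
[1] R3 @ {0↦3, 1↦4, 2↦0}  ⇒  5 nodes, 1 edges  {6-p->5}
[2] R3 @ {0↦5, 1↦6, 2↦0}  ⇒  3 nodes, 0 edges  {∅}
normal form: no rule applies after step 2
NF edges: []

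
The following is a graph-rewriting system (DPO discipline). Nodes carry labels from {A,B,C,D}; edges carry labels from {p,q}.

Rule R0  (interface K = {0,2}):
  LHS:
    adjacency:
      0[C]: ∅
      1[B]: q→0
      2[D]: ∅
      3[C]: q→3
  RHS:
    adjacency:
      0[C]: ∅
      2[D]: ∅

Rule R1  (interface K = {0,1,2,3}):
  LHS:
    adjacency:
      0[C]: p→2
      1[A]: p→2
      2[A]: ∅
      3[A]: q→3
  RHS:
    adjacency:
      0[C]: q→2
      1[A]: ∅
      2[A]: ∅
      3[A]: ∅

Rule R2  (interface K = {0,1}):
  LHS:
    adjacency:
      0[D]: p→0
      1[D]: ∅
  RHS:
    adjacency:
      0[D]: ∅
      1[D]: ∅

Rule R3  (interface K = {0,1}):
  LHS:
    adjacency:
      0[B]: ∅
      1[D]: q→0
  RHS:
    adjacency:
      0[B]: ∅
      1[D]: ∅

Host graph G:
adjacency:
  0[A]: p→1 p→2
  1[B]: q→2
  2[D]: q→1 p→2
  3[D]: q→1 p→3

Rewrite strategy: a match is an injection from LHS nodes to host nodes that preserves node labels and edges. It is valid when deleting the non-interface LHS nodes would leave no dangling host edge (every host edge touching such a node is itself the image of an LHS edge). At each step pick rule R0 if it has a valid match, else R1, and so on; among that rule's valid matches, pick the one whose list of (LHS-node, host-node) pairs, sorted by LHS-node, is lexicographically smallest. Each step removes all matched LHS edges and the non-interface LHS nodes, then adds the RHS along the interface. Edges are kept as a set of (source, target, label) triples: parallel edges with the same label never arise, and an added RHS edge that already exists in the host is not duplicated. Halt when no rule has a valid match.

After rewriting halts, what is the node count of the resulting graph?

Answer: 4

Derivation:
[0] host  ⇒  4 nodes, 7 edges  {0-p->1 0-p->2 1-q->2 2-q->1 2-p->2 3-q->1 3-p->3}
[1] R2 @ {0↦2, 1↦3}  ⇒  4 nodes, 6 edges  {0-p->1 0-p->2 1-q->2 2-q->1 3-q->1 3-p->3}
[2] R2 @ {0↦3, 1↦2}  ⇒  4 nodes, 5 edges  {0-p->1 0-p->2 1-q->2 2-q->1 3-q->1}
[3] R3 @ {0↦1, 1↦2}  ⇒  4 nodes, 4 edges  {0-p->1 0-p->2 1-q->2 3-q->1}
[4] R3 @ {0↦1, 1↦3}  ⇒  4 nodes, 3 edges  {0-p->1 0-p->2 1-q->2}
final graph: no rule applies after step 4
NF nodes: {0:A, 1:B, 2:D, 3:D}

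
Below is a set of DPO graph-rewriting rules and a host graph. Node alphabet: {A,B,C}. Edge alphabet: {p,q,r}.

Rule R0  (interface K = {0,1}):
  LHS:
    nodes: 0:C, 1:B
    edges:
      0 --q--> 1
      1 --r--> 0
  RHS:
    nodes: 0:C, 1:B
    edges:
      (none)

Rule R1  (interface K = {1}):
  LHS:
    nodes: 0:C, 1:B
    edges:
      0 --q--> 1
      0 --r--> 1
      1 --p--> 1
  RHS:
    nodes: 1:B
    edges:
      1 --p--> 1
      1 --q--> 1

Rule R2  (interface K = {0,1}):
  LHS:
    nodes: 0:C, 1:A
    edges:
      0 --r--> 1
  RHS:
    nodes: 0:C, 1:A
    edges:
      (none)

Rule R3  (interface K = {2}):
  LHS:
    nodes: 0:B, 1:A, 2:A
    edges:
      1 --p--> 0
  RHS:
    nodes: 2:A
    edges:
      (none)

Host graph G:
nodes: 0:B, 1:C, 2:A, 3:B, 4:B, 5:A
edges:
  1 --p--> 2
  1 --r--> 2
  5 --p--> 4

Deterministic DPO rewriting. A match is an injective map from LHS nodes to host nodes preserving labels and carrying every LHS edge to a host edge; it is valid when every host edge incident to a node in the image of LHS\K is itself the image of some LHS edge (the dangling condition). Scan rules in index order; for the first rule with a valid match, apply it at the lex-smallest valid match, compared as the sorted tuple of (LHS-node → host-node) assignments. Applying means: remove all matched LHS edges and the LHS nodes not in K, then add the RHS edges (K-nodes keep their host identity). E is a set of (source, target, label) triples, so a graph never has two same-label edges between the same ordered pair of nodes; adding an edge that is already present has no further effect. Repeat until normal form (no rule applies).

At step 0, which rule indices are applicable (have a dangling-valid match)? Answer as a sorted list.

R0: no valid match — LHS pattern not found
R1: no valid match — LHS pattern not found
R2: 1 valid match — {0↦1, 1↦2}
R3: 1 valid match — {0↦4, 1↦5, 2↦2}

Answer: [R2,R3]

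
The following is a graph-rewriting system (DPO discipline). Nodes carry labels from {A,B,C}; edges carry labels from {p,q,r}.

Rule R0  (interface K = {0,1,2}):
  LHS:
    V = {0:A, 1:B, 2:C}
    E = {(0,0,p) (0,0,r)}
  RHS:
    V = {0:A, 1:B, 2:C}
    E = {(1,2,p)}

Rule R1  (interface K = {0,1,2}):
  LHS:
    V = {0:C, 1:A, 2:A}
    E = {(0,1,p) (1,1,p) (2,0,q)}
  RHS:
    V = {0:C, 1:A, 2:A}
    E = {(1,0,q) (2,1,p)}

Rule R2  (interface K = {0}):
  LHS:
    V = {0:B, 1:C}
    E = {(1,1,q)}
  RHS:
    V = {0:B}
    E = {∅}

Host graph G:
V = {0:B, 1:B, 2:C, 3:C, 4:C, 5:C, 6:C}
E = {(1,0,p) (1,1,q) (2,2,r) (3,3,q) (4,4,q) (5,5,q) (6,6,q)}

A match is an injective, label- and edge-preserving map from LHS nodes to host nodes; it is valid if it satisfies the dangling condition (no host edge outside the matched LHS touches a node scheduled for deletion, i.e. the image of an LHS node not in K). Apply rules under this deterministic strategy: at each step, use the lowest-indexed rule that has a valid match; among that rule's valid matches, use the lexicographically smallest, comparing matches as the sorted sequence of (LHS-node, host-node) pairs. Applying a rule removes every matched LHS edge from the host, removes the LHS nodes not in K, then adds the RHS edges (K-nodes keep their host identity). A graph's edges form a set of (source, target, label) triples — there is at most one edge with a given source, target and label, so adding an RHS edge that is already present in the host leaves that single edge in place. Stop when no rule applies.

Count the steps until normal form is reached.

Answer: 4

Rewrite trace:
initial: |V|=7 |E|=7  E = 1-p->0 1-q->1 2-r->2 3-q->3 4-q->4 5-q->5 6-q->6
step 1: apply R2 at {0↦0, 1↦3}  → |V|=6 |E|=6  E = 1-p->0 1-q->1 2-r->2 4-q->4 5-q->5 6-q->6
step 2: apply R2 at {0↦0, 1↦4}  → |V|=5 |E|=5  E = 1-p->0 1-q->1 2-r->2 5-q->5 6-q->6
step 3: apply R2 at {0↦0, 1↦5}  → |V|=4 |E|=4  E = 1-p->0 1-q->1 2-r->2 6-q->6
step 4: apply R2 at {0↦0, 1↦6}  → |V|=3 |E|=3  E = 1-p->0 1-q->1 2-r->2
normal form: no rule applies after step 4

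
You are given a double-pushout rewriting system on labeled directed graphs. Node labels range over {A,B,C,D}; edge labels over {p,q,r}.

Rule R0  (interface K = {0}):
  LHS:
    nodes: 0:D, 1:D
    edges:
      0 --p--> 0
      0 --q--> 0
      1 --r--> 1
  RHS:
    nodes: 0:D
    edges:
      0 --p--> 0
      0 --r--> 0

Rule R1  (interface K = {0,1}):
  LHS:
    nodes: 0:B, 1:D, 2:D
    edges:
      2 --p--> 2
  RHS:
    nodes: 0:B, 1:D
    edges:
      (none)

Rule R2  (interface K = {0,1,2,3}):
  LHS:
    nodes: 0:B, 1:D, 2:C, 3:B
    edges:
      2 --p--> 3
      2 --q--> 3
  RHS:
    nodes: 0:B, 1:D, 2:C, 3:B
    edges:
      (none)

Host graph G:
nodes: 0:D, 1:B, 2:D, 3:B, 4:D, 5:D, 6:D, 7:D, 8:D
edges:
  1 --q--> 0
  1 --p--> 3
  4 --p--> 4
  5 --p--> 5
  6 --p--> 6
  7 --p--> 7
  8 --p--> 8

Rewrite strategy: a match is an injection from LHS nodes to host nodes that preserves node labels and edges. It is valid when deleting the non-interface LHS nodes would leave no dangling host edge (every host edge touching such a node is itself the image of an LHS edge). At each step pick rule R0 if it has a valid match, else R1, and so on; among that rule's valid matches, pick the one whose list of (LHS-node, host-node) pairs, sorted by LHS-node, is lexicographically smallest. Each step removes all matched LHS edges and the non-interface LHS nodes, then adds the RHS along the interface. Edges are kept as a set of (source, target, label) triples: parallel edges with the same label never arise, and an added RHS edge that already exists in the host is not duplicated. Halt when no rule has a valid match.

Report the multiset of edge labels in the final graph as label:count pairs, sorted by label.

Answer: p:1 q:1

Rewrite trace:
initial: |V|=9 |E|=7  E = 1-q->0 1-p->3 4-p->4 5-p->5 6-p->6 7-p->7 8-p->8
step 1: apply R1 at {0↦1, 1↦0, 2↦4}  → |V|=8 |E|=6  E = 1-q->0 1-p->3 5-p->5 6-p->6 7-p->7 8-p->8
step 2: apply R1 at {0↦1, 1↦0, 2↦5}  → |V|=7 |E|=5  E = 1-q->0 1-p->3 6-p->6 7-p->7 8-p->8
step 3: apply R1 at {0↦1, 1↦0, 2↦6}  → |V|=6 |E|=4  E = 1-q->0 1-p->3 7-p->7 8-p->8
step 4: apply R1 at {0↦1, 1↦0, 2↦7}  → |V|=5 |E|=3  E = 1-q->0 1-p->3 8-p->8
step 5: apply R1 at {0↦1, 1↦0, 2↦8}  → |V|=4 |E|=2  E = 1-q->0 1-p->3
halt: no rule applies after step 5
NF edges: [(1, 0, 'q'), (1, 3, 'p')]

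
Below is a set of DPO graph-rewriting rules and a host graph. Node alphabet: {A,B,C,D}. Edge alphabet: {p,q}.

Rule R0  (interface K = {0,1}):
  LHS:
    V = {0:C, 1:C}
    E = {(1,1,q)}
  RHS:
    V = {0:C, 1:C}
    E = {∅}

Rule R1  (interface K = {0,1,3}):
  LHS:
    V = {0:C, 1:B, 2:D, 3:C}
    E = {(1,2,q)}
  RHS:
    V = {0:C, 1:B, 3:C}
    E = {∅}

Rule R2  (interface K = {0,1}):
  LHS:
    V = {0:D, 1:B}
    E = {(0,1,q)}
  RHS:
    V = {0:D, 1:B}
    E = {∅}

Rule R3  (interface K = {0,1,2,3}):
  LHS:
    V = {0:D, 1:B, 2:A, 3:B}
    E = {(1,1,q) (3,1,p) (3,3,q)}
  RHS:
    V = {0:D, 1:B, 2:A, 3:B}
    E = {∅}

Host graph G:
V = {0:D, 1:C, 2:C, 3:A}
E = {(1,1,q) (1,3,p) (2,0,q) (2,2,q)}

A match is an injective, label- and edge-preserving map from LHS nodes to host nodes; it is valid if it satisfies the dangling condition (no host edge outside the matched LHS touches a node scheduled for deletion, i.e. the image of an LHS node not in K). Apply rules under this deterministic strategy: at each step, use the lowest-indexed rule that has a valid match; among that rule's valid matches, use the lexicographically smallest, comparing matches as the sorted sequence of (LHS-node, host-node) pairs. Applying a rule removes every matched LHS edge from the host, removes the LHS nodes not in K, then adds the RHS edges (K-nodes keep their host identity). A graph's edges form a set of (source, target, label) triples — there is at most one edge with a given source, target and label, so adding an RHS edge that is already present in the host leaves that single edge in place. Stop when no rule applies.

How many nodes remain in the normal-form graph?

[0] host  ⇒  4 nodes, 4 edges  {1-q->1 1-p->3 2-q->0 2-q->2}
[1] R0 @ {0↦1, 1↦2}  ⇒  4 nodes, 3 edges  {1-q->1 1-p->3 2-q->0}
[2] R0 @ {0↦2, 1↦1}  ⇒  4 nodes, 2 edges  {1-p->3 2-q->0}
normal form: no rule applies after step 2
NF nodes: {0:D, 1:C, 2:C, 3:A}

Answer: 4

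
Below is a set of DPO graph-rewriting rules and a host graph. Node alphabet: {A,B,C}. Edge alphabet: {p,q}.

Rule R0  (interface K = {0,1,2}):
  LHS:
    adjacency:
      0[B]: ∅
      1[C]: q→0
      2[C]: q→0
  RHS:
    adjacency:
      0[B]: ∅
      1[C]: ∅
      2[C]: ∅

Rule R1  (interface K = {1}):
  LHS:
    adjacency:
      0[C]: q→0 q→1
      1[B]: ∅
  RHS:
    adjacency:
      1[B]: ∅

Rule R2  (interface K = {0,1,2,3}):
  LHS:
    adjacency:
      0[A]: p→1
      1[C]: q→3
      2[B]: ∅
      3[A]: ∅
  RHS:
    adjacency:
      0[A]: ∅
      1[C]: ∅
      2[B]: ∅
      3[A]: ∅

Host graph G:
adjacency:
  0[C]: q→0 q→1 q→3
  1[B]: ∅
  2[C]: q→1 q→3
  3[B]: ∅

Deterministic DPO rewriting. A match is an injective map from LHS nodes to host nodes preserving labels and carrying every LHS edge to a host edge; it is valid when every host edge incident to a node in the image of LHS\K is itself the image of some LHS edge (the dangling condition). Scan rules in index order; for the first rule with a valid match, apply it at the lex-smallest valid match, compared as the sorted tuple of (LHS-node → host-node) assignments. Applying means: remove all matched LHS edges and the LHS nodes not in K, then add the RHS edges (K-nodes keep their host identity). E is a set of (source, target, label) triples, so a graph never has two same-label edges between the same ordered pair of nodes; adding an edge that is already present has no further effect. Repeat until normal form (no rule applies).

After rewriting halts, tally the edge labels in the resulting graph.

initial: |V|=4 |E|=5  E = 0-q->0 0-q->1 0-q->3 2-q->1 2-q->3
step 1: apply R0 at {0↦1, 1↦0, 2↦2}  → |V|=4 |E|=3  E = 0-q->0 0-q->3 2-q->3
step 2: apply R0 at {0↦3, 1↦0, 2↦2}  → |V|=4 |E|=1  E = 0-q->0
normal form: no rule applies after step 2
NF edges: [(0, 0, 'q')]

Answer: q:1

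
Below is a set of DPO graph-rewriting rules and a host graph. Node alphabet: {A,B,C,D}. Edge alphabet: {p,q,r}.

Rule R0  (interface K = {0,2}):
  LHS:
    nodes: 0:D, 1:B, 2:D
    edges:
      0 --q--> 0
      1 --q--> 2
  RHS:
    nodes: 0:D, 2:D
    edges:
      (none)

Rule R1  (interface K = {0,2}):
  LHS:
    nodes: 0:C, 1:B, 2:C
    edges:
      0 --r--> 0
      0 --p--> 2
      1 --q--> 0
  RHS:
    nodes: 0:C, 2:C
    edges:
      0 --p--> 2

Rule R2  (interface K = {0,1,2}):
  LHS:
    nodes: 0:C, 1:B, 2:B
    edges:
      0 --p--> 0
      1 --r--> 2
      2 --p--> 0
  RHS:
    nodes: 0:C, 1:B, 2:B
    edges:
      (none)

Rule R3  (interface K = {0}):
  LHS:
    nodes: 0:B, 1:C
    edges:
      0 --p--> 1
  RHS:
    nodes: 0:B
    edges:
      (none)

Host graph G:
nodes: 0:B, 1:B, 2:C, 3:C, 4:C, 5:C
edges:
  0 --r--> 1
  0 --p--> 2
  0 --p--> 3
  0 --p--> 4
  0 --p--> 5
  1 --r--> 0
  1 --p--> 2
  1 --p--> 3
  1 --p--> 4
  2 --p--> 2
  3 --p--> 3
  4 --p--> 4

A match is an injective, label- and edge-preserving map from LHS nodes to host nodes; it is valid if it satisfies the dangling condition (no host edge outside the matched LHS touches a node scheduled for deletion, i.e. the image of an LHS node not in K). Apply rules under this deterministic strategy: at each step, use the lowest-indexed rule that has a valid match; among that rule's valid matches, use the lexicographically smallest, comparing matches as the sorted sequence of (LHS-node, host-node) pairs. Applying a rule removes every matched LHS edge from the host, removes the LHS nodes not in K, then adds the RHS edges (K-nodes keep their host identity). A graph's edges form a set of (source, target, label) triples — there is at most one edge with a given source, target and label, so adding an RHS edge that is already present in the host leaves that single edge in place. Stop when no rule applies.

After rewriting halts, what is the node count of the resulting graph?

Answer: 3

Derivation:
start.  V:6 E:12  edges: 0-r->1 0-p->2 0-p->3 0-p->4 0-p->5 1-r->0 1-p->2 1-p->3 1-p->4 2-p->2 3-p->3 4-p->4
1. fire R2 via {0↦2, 1↦0, 2↦1}  →  V:6 E:9  edges: 0-p->2 0-p->3 0-p->4 0-p->5 1-r->0 1-p->3 1-p->4 3-p->3 4-p->4
2. fire R2 via {0↦3, 1↦1, 2↦0}  →  V:6 E:6  edges: 0-p->2 0-p->4 0-p->5 1-p->3 1-p->4 4-p->4
3. fire R3 via {0↦0, 1↦2}  →  V:5 E:5  edges: 0-p->4 0-p->5 1-p->3 1-p->4 4-p->4
4. fire R3 via {0↦0, 1↦5}  →  V:4 E:4  edges: 0-p->4 1-p->3 1-p->4 4-p->4
5. fire R3 via {0↦1, 1↦3}  →  V:3 E:3  edges: 0-p->4 1-p->4 4-p->4
normal form: no rule applies after step 5
NF nodes: {0:B, 1:B, 4:C}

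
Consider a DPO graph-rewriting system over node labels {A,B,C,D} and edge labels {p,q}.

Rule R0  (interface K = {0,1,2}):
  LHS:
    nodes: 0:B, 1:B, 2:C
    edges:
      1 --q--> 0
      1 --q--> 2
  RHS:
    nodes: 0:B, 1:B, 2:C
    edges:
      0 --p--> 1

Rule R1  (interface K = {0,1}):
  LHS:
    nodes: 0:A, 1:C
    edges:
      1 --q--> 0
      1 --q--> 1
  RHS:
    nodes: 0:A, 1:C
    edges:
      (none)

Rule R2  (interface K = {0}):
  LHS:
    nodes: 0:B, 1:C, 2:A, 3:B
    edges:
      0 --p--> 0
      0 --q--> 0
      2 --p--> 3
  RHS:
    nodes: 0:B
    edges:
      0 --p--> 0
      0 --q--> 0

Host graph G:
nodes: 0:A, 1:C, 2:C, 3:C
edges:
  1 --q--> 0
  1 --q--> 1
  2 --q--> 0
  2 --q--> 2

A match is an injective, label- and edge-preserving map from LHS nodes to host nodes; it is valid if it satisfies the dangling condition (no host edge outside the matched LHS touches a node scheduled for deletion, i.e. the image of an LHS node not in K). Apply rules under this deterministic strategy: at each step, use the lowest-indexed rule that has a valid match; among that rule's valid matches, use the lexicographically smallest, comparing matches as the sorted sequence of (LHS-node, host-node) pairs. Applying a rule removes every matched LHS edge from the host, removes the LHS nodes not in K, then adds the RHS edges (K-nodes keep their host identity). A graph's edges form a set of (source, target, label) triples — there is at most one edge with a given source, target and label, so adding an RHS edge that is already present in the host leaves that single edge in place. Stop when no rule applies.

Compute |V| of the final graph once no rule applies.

[0] host  ⇒  4 nodes, 4 edges  {1-q->0 1-q->1 2-q->0 2-q->2}
[1] R1 @ {0↦0, 1↦1}  ⇒  4 nodes, 2 edges  {2-q->0 2-q->2}
[2] R1 @ {0↦0, 1↦2}  ⇒  4 nodes, 0 edges  {∅}
halt: no rule applies after step 2
NF nodes: {0:A, 1:C, 2:C, 3:C}

Answer: 4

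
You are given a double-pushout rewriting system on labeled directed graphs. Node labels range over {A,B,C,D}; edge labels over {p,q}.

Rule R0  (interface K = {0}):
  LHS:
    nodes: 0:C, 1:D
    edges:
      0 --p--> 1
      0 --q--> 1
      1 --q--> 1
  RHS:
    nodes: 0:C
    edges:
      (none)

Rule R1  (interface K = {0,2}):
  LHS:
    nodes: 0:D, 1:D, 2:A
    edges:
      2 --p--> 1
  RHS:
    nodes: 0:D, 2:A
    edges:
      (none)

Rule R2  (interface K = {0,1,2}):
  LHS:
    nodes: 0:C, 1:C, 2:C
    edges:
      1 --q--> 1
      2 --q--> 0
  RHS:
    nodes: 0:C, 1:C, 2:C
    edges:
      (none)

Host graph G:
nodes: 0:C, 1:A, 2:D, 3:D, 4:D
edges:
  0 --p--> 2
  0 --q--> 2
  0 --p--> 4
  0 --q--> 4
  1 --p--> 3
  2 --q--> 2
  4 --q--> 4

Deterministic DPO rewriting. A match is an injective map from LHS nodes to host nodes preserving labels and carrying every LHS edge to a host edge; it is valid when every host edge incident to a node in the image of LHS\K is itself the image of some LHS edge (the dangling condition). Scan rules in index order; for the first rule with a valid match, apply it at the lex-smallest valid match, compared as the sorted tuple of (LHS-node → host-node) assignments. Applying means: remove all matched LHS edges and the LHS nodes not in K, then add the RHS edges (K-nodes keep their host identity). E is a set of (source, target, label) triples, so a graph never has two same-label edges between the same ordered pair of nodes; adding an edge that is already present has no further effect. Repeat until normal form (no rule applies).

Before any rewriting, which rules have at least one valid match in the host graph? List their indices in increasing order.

Answer: [R0,R1]

Derivation:
R0: 2 valid matches — {0↦0, 1↦2}, {0↦0, 1↦4}
R1: 2 valid matches — {0↦2, 1↦3, 2↦1}, {0↦4, 1↦3, 2↦1}
R2: no valid match — LHS pattern not found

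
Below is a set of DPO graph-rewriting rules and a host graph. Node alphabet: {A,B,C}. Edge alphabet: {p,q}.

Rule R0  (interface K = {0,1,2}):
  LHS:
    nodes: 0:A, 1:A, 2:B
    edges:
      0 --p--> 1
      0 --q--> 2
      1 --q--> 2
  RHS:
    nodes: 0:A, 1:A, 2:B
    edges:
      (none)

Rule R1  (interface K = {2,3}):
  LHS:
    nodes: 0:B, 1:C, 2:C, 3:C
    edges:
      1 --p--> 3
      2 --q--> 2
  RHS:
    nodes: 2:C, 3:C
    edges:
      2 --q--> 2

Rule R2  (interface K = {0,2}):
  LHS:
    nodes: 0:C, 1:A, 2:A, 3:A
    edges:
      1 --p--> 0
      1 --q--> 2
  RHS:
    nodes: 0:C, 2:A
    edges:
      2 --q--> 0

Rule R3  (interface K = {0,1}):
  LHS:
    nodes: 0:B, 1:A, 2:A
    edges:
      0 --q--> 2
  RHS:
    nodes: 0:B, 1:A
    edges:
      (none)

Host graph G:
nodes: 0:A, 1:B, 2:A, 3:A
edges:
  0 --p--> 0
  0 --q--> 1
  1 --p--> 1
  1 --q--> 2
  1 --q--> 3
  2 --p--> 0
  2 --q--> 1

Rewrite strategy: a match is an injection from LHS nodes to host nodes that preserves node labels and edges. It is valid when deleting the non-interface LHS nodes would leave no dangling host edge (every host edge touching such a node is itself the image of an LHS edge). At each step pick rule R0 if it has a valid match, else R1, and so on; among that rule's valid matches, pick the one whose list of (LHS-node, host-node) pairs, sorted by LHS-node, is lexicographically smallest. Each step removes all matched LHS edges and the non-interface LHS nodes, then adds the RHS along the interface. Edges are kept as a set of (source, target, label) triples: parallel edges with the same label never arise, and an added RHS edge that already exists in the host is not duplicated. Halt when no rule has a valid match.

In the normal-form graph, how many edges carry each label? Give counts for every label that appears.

start.  V:4 E:7  edges: 0-p->0 0-q->1 1-p->1 1-q->2 1-q->3 2-p->0 2-q->1
1. fire R0 via {0↦2, 1↦0, 2↦1}  →  V:4 E:4  edges: 0-p->0 1-p->1 1-q->2 1-q->3
2. fire R3 via {0↦1, 1↦0, 2↦2}  →  V:3 E:3  edges: 0-p->0 1-p->1 1-q->3
3. fire R3 via {0↦1, 1↦0, 2↦3}  →  V:2 E:2  edges: 0-p->0 1-p->1
normal form: no rule applies after step 3
NF edges: [(0, 0, 'p'), (1, 1, 'p')]

Answer: p:2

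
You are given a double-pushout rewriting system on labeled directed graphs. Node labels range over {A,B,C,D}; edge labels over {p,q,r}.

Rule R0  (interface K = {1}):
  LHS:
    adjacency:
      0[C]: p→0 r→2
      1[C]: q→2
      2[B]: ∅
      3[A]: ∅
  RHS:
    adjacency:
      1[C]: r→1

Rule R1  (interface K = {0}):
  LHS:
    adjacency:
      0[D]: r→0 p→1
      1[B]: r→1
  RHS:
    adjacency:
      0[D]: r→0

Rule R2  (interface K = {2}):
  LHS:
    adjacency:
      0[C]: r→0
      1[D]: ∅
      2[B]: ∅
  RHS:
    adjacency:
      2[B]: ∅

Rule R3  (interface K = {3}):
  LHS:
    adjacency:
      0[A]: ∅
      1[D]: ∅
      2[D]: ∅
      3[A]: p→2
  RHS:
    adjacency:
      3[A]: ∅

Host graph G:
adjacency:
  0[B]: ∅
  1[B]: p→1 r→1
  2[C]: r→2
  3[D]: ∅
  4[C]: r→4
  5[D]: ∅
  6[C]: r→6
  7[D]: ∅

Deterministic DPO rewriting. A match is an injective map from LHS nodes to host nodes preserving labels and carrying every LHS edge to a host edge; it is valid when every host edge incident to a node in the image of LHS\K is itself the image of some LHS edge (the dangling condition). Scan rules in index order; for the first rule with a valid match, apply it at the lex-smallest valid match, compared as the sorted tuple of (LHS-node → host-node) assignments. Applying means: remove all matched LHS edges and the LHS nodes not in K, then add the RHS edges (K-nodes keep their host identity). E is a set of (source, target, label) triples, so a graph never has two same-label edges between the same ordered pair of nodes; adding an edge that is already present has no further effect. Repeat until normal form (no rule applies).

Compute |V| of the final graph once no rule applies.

initial: |V|=8 |E|=5  E = 1-p->1 1-r->1 2-r->2 4-r->4 6-r->6
step 1: apply R2 at {0↦2, 1↦3, 2↦0}  → |V|=6 |E|=4  E = 1-p->1 1-r->1 4-r->4 6-r->6
step 2: apply R2 at {0↦4, 1↦5, 2↦0}  → |V|=4 |E|=3  E = 1-p->1 1-r->1 6-r->6
step 3: apply R2 at {0↦6, 1↦7, 2↦0}  → |V|=2 |E|=2  E = 1-p->1 1-r->1
halt: no rule applies after step 3
NF nodes: {0:B, 1:B}

Answer: 2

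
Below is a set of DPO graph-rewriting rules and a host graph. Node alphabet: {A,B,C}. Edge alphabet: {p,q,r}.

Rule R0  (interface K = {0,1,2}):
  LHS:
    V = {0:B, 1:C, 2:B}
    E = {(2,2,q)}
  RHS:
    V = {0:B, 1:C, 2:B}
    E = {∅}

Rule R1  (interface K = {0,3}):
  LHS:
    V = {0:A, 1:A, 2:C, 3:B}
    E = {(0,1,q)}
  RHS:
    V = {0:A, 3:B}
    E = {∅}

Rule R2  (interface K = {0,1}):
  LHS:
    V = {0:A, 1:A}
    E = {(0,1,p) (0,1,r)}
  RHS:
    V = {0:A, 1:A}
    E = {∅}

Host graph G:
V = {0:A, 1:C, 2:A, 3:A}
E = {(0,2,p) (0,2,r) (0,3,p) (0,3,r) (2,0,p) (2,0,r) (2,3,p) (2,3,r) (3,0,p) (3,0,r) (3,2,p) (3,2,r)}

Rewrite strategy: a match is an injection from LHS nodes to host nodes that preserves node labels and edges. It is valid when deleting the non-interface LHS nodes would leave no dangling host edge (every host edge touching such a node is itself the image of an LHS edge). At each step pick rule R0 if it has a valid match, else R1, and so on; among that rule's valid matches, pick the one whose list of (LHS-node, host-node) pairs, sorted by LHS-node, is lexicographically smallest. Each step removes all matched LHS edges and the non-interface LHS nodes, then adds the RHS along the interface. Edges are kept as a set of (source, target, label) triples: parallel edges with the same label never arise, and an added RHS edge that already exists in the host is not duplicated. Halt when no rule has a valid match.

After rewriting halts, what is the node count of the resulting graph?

Answer: 4

Derivation:
[0] host  ⇒  4 nodes, 12 edges  {0-p->2 0-r->2 0-p->3 0-r->3 2-p->0 2-r->0 2-p->3 2-r->3 3-p->0 3-r->0 3-p->2 3-r->2}
[1] R2 @ {0↦0, 1↦2}  ⇒  4 nodes, 10 edges  {0-p->3 0-r->3 2-p->0 2-r->0 2-p->3 2-r->3 3-p->0 3-r->0 3-p->2 3-r->2}
[2] R2 @ {0↦0, 1↦3}  ⇒  4 nodes, 8 edges  {2-p->0 2-r->0 2-p->3 2-r->3 3-p->0 3-r->0 3-p->2 3-r->2}
[3] R2 @ {0↦2, 1↦0}  ⇒  4 nodes, 6 edges  {2-p->3 2-r->3 3-p->0 3-r->0 3-p->2 3-r->2}
[4] R2 @ {0↦2, 1↦3}  ⇒  4 nodes, 4 edges  {3-p->0 3-r->0 3-p->2 3-r->2}
[5] R2 @ {0↦3, 1↦0}  ⇒  4 nodes, 2 edges  {3-p->2 3-r->2}
[6] R2 @ {0↦3, 1↦2}  ⇒  4 nodes, 0 edges  {∅}
final graph: no rule applies after step 6
NF nodes: {0:A, 1:C, 2:A, 3:A}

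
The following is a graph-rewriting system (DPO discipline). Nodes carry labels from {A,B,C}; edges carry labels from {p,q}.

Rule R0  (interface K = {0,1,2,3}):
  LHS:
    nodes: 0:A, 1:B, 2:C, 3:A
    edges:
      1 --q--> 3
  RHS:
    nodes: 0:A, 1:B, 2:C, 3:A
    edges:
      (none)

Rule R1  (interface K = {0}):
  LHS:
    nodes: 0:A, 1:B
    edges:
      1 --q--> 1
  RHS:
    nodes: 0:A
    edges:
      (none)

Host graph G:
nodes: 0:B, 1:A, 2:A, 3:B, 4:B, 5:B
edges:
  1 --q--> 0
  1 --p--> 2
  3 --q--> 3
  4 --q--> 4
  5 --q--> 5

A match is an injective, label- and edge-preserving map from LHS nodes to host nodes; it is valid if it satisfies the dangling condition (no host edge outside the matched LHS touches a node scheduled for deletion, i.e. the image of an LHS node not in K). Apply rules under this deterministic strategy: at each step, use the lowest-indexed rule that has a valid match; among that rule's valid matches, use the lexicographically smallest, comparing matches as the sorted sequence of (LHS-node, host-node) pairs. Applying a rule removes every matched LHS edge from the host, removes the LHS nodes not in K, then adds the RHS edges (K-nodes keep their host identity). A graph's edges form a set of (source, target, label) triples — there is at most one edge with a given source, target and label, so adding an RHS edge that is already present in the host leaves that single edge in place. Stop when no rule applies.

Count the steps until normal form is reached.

Answer: 3

Derivation:
start.  V:6 E:5  edges: 1-q->0 1-p->2 3-q->3 4-q->4 5-q->5
1. fire R1 via {0↦1, 1↦3}  →  V:5 E:4  edges: 1-q->0 1-p->2 4-q->4 5-q->5
2. fire R1 via {0↦1, 1↦4}  →  V:4 E:3  edges: 1-q->0 1-p->2 5-q->5
3. fire R1 via {0↦1, 1↦5}  →  V:3 E:2  edges: 1-q->0 1-p->2
halt: no rule applies after step 3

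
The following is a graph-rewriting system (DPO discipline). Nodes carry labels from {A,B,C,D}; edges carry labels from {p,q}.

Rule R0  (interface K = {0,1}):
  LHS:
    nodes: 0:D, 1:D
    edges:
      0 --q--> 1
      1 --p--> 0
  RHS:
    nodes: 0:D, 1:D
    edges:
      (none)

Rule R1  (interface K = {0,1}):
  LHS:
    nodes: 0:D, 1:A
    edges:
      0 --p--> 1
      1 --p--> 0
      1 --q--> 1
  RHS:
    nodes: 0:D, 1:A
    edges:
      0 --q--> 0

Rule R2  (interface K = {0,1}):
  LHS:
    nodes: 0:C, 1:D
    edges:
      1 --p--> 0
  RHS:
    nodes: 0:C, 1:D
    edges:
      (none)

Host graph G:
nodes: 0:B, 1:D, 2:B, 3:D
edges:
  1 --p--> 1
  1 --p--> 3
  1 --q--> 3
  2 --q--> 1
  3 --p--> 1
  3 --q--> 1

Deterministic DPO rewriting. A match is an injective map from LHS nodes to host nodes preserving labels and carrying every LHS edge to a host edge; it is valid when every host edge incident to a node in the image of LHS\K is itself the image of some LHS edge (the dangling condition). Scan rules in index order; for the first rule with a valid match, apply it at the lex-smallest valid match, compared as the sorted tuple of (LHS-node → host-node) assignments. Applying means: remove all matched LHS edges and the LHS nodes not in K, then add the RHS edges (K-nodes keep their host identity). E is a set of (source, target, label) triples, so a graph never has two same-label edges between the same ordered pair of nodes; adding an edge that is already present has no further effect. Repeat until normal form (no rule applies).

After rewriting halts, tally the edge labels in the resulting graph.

Answer: p:1 q:1

Rewrite trace:
[0] host  ⇒  4 nodes, 6 edges  {1-p->1 1-p->3 1-q->3 2-q->1 3-p->1 3-q->1}
[1] R0 @ {0↦1, 1↦3}  ⇒  4 nodes, 4 edges  {1-p->1 1-p->3 2-q->1 3-q->1}
[2] R0 @ {0↦3, 1↦1}  ⇒  4 nodes, 2 edges  {1-p->1 2-q->1}
normal form: no rule applies after step 2
NF edges: [(1, 1, 'p'), (2, 1, 'q')]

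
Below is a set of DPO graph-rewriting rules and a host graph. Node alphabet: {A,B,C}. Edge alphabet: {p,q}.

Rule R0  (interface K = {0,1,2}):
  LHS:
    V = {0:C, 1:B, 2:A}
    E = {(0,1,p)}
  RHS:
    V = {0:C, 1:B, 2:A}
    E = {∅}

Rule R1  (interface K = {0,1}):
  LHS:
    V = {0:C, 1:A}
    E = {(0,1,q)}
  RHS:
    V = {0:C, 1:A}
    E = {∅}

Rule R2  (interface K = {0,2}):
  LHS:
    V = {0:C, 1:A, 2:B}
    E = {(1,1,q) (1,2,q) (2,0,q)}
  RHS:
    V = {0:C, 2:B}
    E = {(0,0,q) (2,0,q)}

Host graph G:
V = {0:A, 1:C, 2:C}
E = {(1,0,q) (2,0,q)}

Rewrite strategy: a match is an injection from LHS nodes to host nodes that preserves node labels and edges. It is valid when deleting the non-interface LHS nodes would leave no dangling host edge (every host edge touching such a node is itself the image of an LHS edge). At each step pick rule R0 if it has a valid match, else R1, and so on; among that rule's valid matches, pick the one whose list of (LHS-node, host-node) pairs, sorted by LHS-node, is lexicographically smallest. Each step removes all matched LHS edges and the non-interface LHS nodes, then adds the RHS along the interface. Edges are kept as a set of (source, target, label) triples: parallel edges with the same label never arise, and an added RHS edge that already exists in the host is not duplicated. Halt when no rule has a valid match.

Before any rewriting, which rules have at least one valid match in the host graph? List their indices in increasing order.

Answer: [R1]

Steps:
R0: no valid match — LHS pattern not found
R1: 2 valid matches — {0↦1, 1↦0}, {0↦2, 1↦0}
R2: no valid match — LHS pattern not found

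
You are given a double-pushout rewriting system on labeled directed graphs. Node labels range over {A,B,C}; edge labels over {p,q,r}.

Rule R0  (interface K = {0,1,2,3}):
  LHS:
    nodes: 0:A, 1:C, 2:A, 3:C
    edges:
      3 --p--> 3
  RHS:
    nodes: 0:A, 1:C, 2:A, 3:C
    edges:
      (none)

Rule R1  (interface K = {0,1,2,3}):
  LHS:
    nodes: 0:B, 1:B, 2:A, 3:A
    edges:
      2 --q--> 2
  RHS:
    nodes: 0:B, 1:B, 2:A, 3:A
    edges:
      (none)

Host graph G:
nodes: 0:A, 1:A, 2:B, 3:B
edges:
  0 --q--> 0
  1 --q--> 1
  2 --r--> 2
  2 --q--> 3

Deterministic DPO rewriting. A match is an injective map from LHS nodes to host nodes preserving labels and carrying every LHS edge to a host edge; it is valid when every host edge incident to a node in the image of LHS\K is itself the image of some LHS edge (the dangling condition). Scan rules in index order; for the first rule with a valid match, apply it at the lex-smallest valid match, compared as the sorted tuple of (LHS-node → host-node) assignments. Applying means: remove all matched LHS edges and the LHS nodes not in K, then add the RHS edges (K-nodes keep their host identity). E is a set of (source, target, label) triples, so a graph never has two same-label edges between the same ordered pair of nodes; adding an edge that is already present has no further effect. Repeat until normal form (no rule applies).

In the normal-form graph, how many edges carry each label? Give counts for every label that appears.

Answer: q:1 r:1

Rewrite trace:
initial: |V|=4 |E|=4  E = 0-q->0 1-q->1 2-r->2 2-q->3
step 1: apply R1 at {0↦2, 1↦3, 2↦0, 3↦1}  → |V|=4 |E|=3  E = 1-q->1 2-r->2 2-q->3
step 2: apply R1 at {0↦2, 1↦3, 2↦1, 3↦0}  → |V|=4 |E|=2  E = 2-r->2 2-q->3
halt: no rule applies after step 2
NF edges: [(2, 2, 'r'), (2, 3, 'q')]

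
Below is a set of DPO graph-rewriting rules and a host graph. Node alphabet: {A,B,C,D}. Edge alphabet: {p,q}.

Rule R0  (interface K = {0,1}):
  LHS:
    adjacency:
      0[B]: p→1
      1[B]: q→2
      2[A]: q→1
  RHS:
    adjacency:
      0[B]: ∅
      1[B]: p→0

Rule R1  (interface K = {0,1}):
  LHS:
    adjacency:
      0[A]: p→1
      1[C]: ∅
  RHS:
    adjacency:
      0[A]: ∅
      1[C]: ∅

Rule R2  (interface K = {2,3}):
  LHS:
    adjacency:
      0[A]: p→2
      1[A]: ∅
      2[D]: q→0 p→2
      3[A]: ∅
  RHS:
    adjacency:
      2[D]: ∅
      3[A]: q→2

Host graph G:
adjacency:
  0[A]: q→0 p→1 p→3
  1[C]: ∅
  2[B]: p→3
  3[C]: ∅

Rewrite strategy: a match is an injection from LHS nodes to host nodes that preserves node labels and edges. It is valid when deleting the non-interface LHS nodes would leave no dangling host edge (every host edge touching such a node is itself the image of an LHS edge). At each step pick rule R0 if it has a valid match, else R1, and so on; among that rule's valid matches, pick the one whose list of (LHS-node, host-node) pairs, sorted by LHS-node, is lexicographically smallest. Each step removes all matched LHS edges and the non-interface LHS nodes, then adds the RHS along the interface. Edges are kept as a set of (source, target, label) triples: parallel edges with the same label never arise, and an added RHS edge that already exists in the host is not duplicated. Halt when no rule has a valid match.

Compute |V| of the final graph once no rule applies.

Answer: 4

Rewrite trace:
start.  V:4 E:4  edges: 0-q->0 0-p->1 0-p->3 2-p->3
1. fire R1 via {0↦0, 1↦1}  →  V:4 E:3  edges: 0-q->0 0-p->3 2-p->3
2. fire R1 via {0↦0, 1↦3}  →  V:4 E:2  edges: 0-q->0 2-p->3
normal form: no rule applies after step 2
NF nodes: {0:A, 1:C, 2:B, 3:C}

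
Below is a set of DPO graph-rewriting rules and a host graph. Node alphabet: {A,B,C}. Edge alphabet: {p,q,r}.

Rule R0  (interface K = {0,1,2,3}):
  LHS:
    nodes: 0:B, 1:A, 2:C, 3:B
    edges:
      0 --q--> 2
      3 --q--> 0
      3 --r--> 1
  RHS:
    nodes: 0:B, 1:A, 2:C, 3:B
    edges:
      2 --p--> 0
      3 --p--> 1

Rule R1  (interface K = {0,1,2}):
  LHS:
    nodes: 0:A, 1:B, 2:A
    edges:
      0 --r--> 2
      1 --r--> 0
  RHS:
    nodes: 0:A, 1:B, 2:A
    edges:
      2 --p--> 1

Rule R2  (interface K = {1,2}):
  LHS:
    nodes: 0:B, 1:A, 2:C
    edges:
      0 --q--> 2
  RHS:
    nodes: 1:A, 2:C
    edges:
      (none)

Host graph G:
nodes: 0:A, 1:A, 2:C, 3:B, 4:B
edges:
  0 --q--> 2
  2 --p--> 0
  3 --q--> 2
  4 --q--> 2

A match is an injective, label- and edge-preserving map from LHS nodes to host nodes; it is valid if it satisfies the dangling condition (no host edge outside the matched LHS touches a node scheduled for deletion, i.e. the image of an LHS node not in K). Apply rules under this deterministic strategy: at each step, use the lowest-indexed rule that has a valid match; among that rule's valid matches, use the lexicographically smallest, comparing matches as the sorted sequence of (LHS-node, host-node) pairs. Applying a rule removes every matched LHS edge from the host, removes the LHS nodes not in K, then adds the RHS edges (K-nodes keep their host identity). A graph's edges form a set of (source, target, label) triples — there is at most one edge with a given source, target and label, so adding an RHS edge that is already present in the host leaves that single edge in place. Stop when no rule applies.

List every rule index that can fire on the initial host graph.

Answer: [R2]

Rewrite trace:
R0: no valid match — LHS pattern not found
R1: no valid match — LHS pattern not found
R2: 4 valid matches — {0↦3, 1↦0, 2↦2}, {0↦3, 1↦1, 2↦2}, {0↦4, 1↦0, 2↦2} (+1 more)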